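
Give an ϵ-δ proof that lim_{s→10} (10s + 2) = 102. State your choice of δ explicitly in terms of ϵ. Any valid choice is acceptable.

Suppose ϵ > 0. We need δ > 0 so that 0 < |s − 10| < δ implies |(10s + 2) − 102| < ϵ.
|(10s + 2) − 102| = |10s - 100| = 10|s − 10|.
So 10|s − 10| < ϵ exactly when |s − 10| < ϵ/10.
Take δ = ϵ/10. If 0 < |s − 10| < δ then |(10s + 2) − 102| = 10|s − 10| < 10·(ϵ/10) = ϵ.

δ = ϵ/10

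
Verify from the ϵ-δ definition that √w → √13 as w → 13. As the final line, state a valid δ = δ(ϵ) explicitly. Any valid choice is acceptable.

δ = min(13, √13·ϵ)

Suppose ϵ > 0. We want δ > 0 such that 0 < |w − 13| < δ implies |√w − √13| < ϵ.
Multiplying by the conjugate, |√w − √13| = |w − 13|/(√w + √13).
Restrict δ ≤ 13 so that |w − 13| < 13 forces w > 0, and then √w + √13 > √13.
Hence |√w − √13| < |w − 13|/√13, which is < ϵ once |w − 13| < √13·ϵ.
Take δ = min(13, √13·ϵ). If 0 < |w − 13| < δ then w > 0 and |√w − √13| < |w − 13|/√13 < ϵ.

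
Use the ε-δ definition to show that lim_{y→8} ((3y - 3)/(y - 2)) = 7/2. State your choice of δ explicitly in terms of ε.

δ = min(3, 6ε)

Suppose ε > 0. We want δ > 0 with 0 < |y − 8| < δ ⇒ |(3y - 3)/(y - 2) − (7/2)| < ε.
Combining over a common denominator, (3y - 3)/(y - 2) − (7/2) = [(3y - 3)·6 − 21·(y - 2)] / [6·(y - 2)] = -3(y − 8) / (6(y - 2)).
So |(3y - 3)/(y - 2) − (7/2)| = 3|y − 8| / (6·|y − 2|).
Restrict δ ≤ 3. Then |y − 8| < 3 gives |y − 2| = |(y − 8) + 6| ≥ 6 − 3 = 3.
Hence |(3y - 3)/(y - 2) − (7/2)| < 3|y − 8|/(6·3) = (1/6)|y − 8|, which is < ε once |y − 8| < 6ε.
Take δ = min(3, 6ε). Then 0 < |y − 8| < δ forces both bounds, so |(3y - 3)/(y - 2) − (7/2)| < ε.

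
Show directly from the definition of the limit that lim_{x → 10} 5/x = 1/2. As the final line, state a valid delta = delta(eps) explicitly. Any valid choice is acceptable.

Let eps > 0 be given. We seek delta > 0 such that 0 < |x − 10| < delta implies |5/x − (1/2)| < eps.
|5/x − (1/2)| = 5·|10 − x|/(10·|x|) = 5|x − 10|/(10|x|).
Require delta ≤ 5 so that |x| > 10 − 5 = 5, hence 10|x| > 50.
Then |5/x − (1/2)| < 5|x − 10|/50, which is < eps when |x − 10| < 10eps.
Take delta = min(5, 10eps). Then 0 < |x − 10| < delta gives both |x − 10| < 5 and |x − 10| < 10eps, so |5/x − (1/2)| < eps.

delta = min(5, 10eps)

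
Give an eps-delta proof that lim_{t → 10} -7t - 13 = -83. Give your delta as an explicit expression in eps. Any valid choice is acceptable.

Suppose eps > 0. We need delta > 0 so that 0 < |t − 10| < delta implies |(-7t - 13) + 83| < eps.
|(-7t - 13) + 83| = |-7t + 70| = 7|t − 10|.
So 7|t − 10| < eps exactly when |t − 10| < eps/7.
Choosing delta = eps/7 gives |(-7t - 13) + 83| = 7|t − 10| < eps whenever |t − 10| < delta.

delta = eps/7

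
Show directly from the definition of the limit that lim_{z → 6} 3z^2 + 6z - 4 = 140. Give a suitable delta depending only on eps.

Suppose eps > 0. We want delta > 0 such that 0 < |z − 6| < delta implies |(3z^2 + 6z - 4) − 140| < eps.
(3z^2 + 6z - 4) − 140 = 3z^2 + 6z - 144 = (z − 6)(3z + 24).
So |(3z^2 + 6z - 4) − 140| = |z − 6|·|3z + 24|.
Assume first that |z − 6| < 1, so |z| < 7. Then |3z + 24| ≤ 3·7 + 24 = 45.
Hence |(3z^2 + 6z - 4) − 140| ≤ 45|z − 6| < eps provided |z − 6| < eps/45.
Choosing delta = min(1, eps/45) ensures both conditions, hence |(3z^2 + 6z - 4) − 140| < eps.

delta = min(1, eps/45)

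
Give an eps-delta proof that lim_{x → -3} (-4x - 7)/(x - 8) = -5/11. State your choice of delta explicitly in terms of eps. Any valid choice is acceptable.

Fix eps > 0. We want delta > 0 with 0 < |x + 3| < delta ⇒ |(-4x - 7)/(x - 8) + 5/11| < eps.
Combining over a common denominator, (-4x - 7)/(x - 8) + 5/11 = [(-4x - 7)·(-11) − 5·(x - 8)] / [(-11)·(x - 8)] = 39(x + 3) / ((-11)(x - 8)).
So |(-4x - 7)/(x - 8) + 5/11| = 39|x + 3| / (11·|x − 8|).
Require delta ≤ 11/2, so |x − 8| ≥ |-11| − |x + 3| > 11 − 11/2 = 11/2.
Hence |(-4x - 7)/(x - 8) + 5/11| < 39|x + 3|/(11·(11/2)) = (78/121)|x + 3|, which is < eps once |x + 3| < (121/78)eps.
Take delta = min(11/2, (121/78)eps). Then 0 < |x + 3| < delta forces both bounds, so |(-4x - 7)/(x - 8) + 5/11| < eps.

delta = min(11/2, (121/78)eps)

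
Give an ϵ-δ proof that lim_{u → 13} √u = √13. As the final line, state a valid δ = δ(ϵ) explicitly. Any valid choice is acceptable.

δ = min(13, √13·ϵ)

Let ϵ > 0 be given. We want δ > 0 such that 0 < |u − 13| < δ implies |√u − √13| < ϵ.
Rationalise: √u − √13 = (u − 13)/(√u + √13), so |√u − √13| = |u − 13|/(√u + √13).
Restrict δ ≤ 13 so that |u − 13| < 13 forces u > 0, and then √u + √13 > √13.
Hence |√u − √13| < |u − 13|/√13, which is < ϵ once |u − 13| < √13·ϵ.
Take δ = min(13, √13·ϵ). If 0 < |u − 13| < δ then u > 0 and |√u − √13| < |u − 13|/√13 < ϵ.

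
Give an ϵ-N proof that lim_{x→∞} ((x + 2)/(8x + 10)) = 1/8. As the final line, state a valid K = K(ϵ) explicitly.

Let ϵ > 0. We seek K > 0 such that x > K implies |(x + 2)/(8x + 10) − (1/8)| < ϵ.
(x + 2)/(8x + 10) − (1/8) = (8(x + 2) − (8x + 10)) / (8(8x + 10)) = 6/(8(8x + 10)).
For x > 0 we have 8x + 10 > 8x, so |(x + 2)/(8x + 10) − (1/8)| = 6/(8(8x + 10)) < 6/(8·8x) = (3/32)/x.
Thus |(x + 2)/(8x + 10) − (1/8)| < ϵ whenever x > (3/32)/ϵ.
Take K = (3/32)/ϵ. If x > K then |(x + 2)/(8x + 10) − (1/8)| < (3/32)/x < ϵ.

K = (3/32)/ϵ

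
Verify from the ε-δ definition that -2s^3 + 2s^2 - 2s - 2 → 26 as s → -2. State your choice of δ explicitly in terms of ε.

Suppose ε > 0. We want δ > 0 such that 0 < |s + 2| < δ implies |(-2s^3 + 2s^2 - 2s - 2) − 26| < ε.
(-2s^3 + 2s^2 - 2s - 2) − 26 = -2s^3 + 2s^2 - 2s - 28 = (s + 2)(-2s^2 + 6s - 14).
So |(-2s^3 + 2s^2 - 2s - 2) − 26| = |s + 2|·|-2s^2 + 6s - 14|.
Require δ ≤ 2. Then |s + 2| < 2 gives |s| < 4, and by the triangle inequality |-2s^2 + 6s - 14| ≤ 2·4^2 + 6·4 + 14 = 70.
Hence |(-2s^3 + 2s^2 - 2s - 2) − 26| ≤ 70|s + 2| < ε provided |s + 2| < ε/70.
Choosing δ = min(2, ε/70) ensures both conditions, hence |(-2s^3 + 2s^2 - 2s - 2) − 26| < ε.

δ = min(2, ε/70)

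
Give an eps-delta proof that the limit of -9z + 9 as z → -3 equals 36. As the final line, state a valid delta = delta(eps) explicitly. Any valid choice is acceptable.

delta = eps/9

Suppose eps > 0. We need delta > 0 so that 0 < |z + 3| < delta implies |(-9z + 9) − 36| < eps.
|(-9z + 9) − 36| = |-9z - 27| = 9|z + 3|.
Thus it suffices that |z + 3| < eps/9.
Take delta = eps/9. If 0 < |z + 3| < delta then |(-9z + 9) − 36| = 9|z + 3| < 9·(eps/9) = eps.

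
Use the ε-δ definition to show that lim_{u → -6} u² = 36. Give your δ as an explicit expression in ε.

δ = min(2, ε/14)

Fix ε > 0. We seek δ > 0 with 0 < |u + 6| < δ ⇒ |u² − 36| < ε.
Factor: u² − 36 = (u + 6)(u - 6), so |u² − 36| = |u + 6|·|u - 6|.
Restrict δ ≤ 2. Then |u + 6| < 2 gives |u| < 8, so by the triangle inequality |u - 6| ≤ 8 + 6 = 14.
Hence |u² − 36| ≤ 14|u + 6|, which is < ε once |u + 6| < ε/14.
Take δ = min(2, ε/14). If 0 < |u + 6| < δ then both bounds hold and |u² − 36| ≤ 14|u + 6| < 14·(ε/14) = ε.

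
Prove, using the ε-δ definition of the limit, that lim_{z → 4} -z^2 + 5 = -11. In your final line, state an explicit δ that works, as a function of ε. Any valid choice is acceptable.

δ = min(1, ε/9)

Let ε > 0. We want δ > 0 such that 0 < |z − 4| < δ implies |(-z^2 + 5) + 11| < ε.
(-z^2 + 5) + 11 = -z^2 + 16 = (z − 4)(-z - 4).
So |(-z^2 + 5) + 11| = |z − 4|·|-z - 4|.
Require δ ≤ 1. Then |z − 4| < 1 gives |z| < 5, and by the triangle inequality |-z - 4| ≤ 5 + 4 = 9.
Hence |(-z^2 + 5) + 11| ≤ 9|z − 4| < ε provided |z − 4| < ε/9.
Take δ = min(1, ε/9). Then 0 < |z − 4| < δ gives both |z − 4| < 1 and |z − 4| < ε/9, so |(-z^2 + 5) + 11| < ε.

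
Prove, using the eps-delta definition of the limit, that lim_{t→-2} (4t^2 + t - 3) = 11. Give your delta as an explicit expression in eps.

Let eps > 0 be given. We want delta > 0 such that 0 < |t + 2| < delta implies |(4t^2 + t - 3) − 11| < eps.
(4t^2 + t - 3) − 11 = 4t^2 + t - 14 = (t + 2)(4t - 7).
So |(4t^2 + t - 3) − 11| = |t + 2|·|4t - 7|.
Assume first that |t + 2| < 1, so |t| < 3. Then |4t - 7| ≤ 4·3 + 7 = 19.
Hence |(4t^2 + t - 3) − 11| ≤ 19|t + 2| < eps provided |t + 2| < eps/19.
Choosing delta = min(1, eps/19) ensures both conditions, hence |(4t^2 + t - 3) − 11| < eps.

delta = min(1, eps/19)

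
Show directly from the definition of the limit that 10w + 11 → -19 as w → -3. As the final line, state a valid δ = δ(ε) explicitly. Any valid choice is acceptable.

Let ε > 0 be given. We need δ > 0 so that 0 < |w + 3| < δ implies |(10w + 11) + 19| < ε.
|(10w + 11) + 19| = |10w + 30| = 10|w + 3|.
So 10|w + 3| < ε exactly when |w + 3| < ε/10.
Choosing δ = ε/10 gives |(10w + 11) + 19| = 10|w + 3| < ε whenever |w + 3| < δ.

δ = ε/10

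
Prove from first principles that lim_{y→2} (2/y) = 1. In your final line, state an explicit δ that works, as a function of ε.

Let ε > 0. We seek δ > 0 such that 0 < |y − 2| < δ implies |2/y − 1| < ε.
|2/y − 1| = 2·|2 − y|/(2·|y|) = 2|y − 2|/(2|y|).
Require δ ≤ 1 so that |y| > 2 − 1 = 1, hence 2|y| > 2.
Then |2/y − 1| < 2|y − 2|/2, which is < ε when |y − 2| < ε.
Take δ = min(1, ε). Then 0 < |y − 2| < δ gives both |y − 2| < 1 and |y − 2| < ε, so |2/y − 1| < ε.

δ = min(1, ε)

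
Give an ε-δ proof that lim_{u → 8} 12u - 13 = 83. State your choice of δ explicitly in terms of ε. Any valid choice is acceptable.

δ = ε/12

Fix ε > 0. We need δ > 0 so that 0 < |u − 8| < δ implies |(12u - 13) − 83| < ε.
|(12u - 13) − 83| = |12u - 96| = 12|u − 8|.
Thus it suffices that |u − 8| < ε/12.
Choosing δ = ε/12 gives |(12u - 13) − 83| = 12|u − 8| < ε whenever |u − 8| < δ.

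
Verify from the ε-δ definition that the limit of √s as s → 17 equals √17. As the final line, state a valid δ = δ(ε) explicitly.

δ = min(17, √17·ε)

Let ε > 0. We want δ > 0 such that 0 < |s − 17| < δ implies |√s − √17| < ε.
Rationalise: √s − √17 = (s − 17)/(√s + √17), so |√s − √17| = |s − 17|/(√s + √17).
Restrict δ ≤ 17 so that |s − 17| < 17 forces s > 0, and then √s + √17 > √17.
Hence |√s − √17| < |s − 17|/√17, which is < ε once |s − 17| < √17·ε.
Take δ = min(17, √17·ε). If 0 < |s − 17| < δ then s > 0 and |√s − √17| < |s − 17|/√17 < ε.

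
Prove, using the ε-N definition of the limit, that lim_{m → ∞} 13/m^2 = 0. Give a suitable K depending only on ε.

K = (13/ε)^{1/2}

Suppose ε > 0. For m ≥ 1, |13/m^2 − 0| = 13/m^2.
13/m^2 < ε ⇔ m^2 > 13/ε ⇔ m > (13/ε)^{1/2}.
Take K = (13/ε)^{1/2}. Then m > K implies 13/m^2 < ε.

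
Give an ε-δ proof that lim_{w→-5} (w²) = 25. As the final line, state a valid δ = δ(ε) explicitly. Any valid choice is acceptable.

Let ε > 0. We seek δ > 0 with 0 < |w + 5| < δ ⇒ |w² − 25| < ε.
Factor: w² − 25 = (w + 5)(w - 5), so |w² − 25| = |w + 5|·|w - 5|.
Restrict δ ≤ 1. Then |w + 5| < 1 gives |w| < 6, so by the triangle inequality |w - 5| ≤ 6 + 5 = 11.
Hence |w² − 25| ≤ 11|w + 5|, which is < ε once |w + 5| < ε/11.
Take δ = min(1, ε/11). If 0 < |w + 5| < δ then both bounds hold and |w² − 25| ≤ 11|w + 5| < 11·(ε/11) = ε.

δ = min(1, ε/11)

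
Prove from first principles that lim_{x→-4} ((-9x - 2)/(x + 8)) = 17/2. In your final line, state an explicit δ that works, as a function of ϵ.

Let ϵ > 0. We want δ > 0 with 0 < |x + 4| < δ ⇒ |(-9x - 2)/(x + 8) − (17/2)| < ϵ.
Combining over a common denominator, (-9x - 2)/(x + 8) − (17/2) = [(-9x - 2)·4 − 34·(x + 8)] / [4·(x + 8)] = -70(x + 4) / (4(x + 8)).
So |(-9x - 2)/(x + 8) − (17/2)| = 70|x + 4| / (4·|x + 8|).
Require δ ≤ 2, so |x + 8| ≥ |4| − |x + 4| > 4 − 2 = 2.
Hence |(-9x - 2)/(x + 8) − (17/2)| < 70|x + 4|/(4·2) = (35/4)|x + 4|, which is < ϵ once |x + 4| < (4/35)ϵ.
Take δ = min(2, (4/35)ϵ). Then 0 < |x + 4| < δ forces both bounds, so |(-9x - 2)/(x + 8) − (17/2)| < ϵ.

δ = min(2, (4/35)ϵ)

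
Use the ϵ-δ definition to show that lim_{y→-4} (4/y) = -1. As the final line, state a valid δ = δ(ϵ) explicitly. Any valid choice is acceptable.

Suppose ϵ > 0. We seek δ > 0 such that 0 < |y + 4| < δ implies |4/y + 1| < ϵ.
|4/y + 1| = 4·|-4 − y|/(4·|y|) = 4|y + 4|/(4|y|).
Require δ ≤ 2 so that |y| > 4 − 2 = 2, hence 4|y| > 8.
Then |4/y + 1| < 4|y + 4|/8, which is < ϵ when |y + 4| < 2ϵ.
Take δ = min(2, 2ϵ). Then 0 < |y + 4| < δ gives both |y + 4| < 2 and |y + 4| < 2ϵ, so |4/y + 1| < ϵ.

δ = min(2, 2ϵ)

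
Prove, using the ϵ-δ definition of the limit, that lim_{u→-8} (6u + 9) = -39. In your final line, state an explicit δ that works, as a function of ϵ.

δ = ϵ/6

Fix ϵ > 0. We need δ > 0 so that 0 < |u + 8| < δ implies |(6u + 9) + 39| < ϵ.
|(6u + 9) + 39| = |6u + 48| = 6|u + 8|.
So 6|u + 8| < ϵ exactly when |u + 8| < ϵ/6.
Choosing δ = ϵ/6 gives |(6u + 9) + 39| = 6|u + 8| < ϵ whenever |u + 8| < δ.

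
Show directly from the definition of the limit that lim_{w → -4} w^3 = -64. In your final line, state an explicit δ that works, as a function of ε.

Suppose ε > 0. We seek δ > 0 with 0 < |w + 4| < δ ⇒ |w^3 + 64| < ε.
Factor: w^3 + 64 = (w + 4)(w^2 - 4w + 16), so |w^3 + 64| = |w + 4|·|w^2 - 4w + 16|.
Restrict δ ≤ 1. Then |w + 4| < 1 gives |w| < 5, so by the triangle inequality |w^2 - 4w + 16| ≤ 5^2 + 4·5 + 16 = 61.
Hence |w^3 + 64| ≤ 61|w + 4|, which is < ε once |w + 4| < ε/61.
Take δ = min(1, ε/61). If 0 < |w + 4| < δ then both bounds hold and |w^3 + 64| ≤ 61|w + 4| < 61·(ε/61) = ε.

δ = min(1, ε/61)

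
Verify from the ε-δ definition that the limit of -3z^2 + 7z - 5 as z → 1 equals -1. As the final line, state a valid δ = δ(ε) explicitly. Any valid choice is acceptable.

Suppose ε > 0. We want δ > 0 such that 0 < |z − 1| < δ implies |(-3z^2 + 7z - 5) + 1| < ε.
(-3z^2 + 7z - 5) + 1 = -3z^2 + 7z - 4 = (z − 1)(-3z + 4).
So |(-3z^2 + 7z - 5) + 1| = |z − 1|·|-3z + 4|.
Require δ ≤ 2. Then |z − 1| < 2 gives |z| < 3, and by the triangle inequality |-3z + 4| ≤ 3·3 + 4 = 13.
Hence |(-3z^2 + 7z - 5) + 1| ≤ 13|z − 1| < ε provided |z − 1| < ε/13.
Take δ = min(2, ε/13). Then 0 < |z − 1| < δ gives both |z − 1| < 2 and |z − 1| < ε/13, so |(-3z^2 + 7z - 5) + 1| < ε.

δ = min(2, ε/13)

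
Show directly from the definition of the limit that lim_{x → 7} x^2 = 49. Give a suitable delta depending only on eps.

Let eps > 0 be given. We seek delta > 0 with 0 < |x − 7| < delta ⇒ |x^2 − 49| < eps.
Factor: x^2 − 49 = (x − 7)(x + 7), so |x^2 − 49| = |x − 7|·|x + 7|.
Restrict delta ≤ 1. Then |x − 7| < 1 gives |x| < 8, so by the triangle inequality |x + 7| ≤ 8 + 7 = 15.
Hence |x^2 − 49| ≤ 15|x − 7|, which is < eps once |x − 7| < eps/15.
Take delta = min(1, eps/15). If 0 < |x − 7| < delta then both bounds hold and |x^2 − 49| ≤ 15|x − 7| < 15·(eps/15) = eps.

delta = min(1, eps/15)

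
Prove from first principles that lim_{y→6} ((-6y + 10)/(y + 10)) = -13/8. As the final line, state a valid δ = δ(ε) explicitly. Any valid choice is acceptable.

Let ε > 0. We want δ > 0 with 0 < |y − 6| < δ ⇒ |(-6y + 10)/(y + 10) + 13/8| < ε.
Combining over a common denominator, (-6y + 10)/(y + 10) + 13/8 = [(-6y + 10)·16 − (-26)·(y + 10)] / [16·(y + 10)] = -70(y − 6) / (16(y + 10)).
So |(-6y + 10)/(y + 10) + 13/8| = 70|y − 6| / (16·|y + 10|).
Restrict δ ≤ 8. Then |y − 6| < 8 gives |y + 10| = |(y − 6) + 16| ≥ 16 − 8 = 8.
Hence |(-6y + 10)/(y + 10) + 13/8| < 70|y − 6|/(16·8) = (35/64)|y − 6|, which is < ε once |y − 6| < (64/35)ε.
Take δ = min(8, (64/35)ε). Then 0 < |y − 6| < δ forces both bounds, so |(-6y + 10)/(y + 10) + 13/8| < ε.

δ = min(8, (64/35)ε)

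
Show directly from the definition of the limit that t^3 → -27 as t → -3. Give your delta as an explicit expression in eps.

Fix eps > 0. We seek delta > 0 with 0 < |t + 3| < delta ⇒ |t^3 + 27| < eps.
Factor: t^3 + 27 = (t + 3)(t^2 - 3t + 9), so |t^3 + 27| = |t + 3|·|t^2 - 3t + 9|.
Impose delta ≤ 1 so that |t| < 4; then |t^2 - 3t + 9| ≤ 37.
Hence |t^3 + 27| ≤ 37|t + 3|, which is < eps once |t + 3| < eps/37.
Take delta = min(1, eps/37). If 0 < |t + 3| < delta then both bounds hold and |t^3 + 27| ≤ 37|t + 3| < 37·(eps/37) = eps.

delta = min(1, eps/37)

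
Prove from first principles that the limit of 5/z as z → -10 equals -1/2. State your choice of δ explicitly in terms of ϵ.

Let ϵ > 0. We seek δ > 0 such that 0 < |z + 10| < δ implies |5/z + 1/2| < ϵ.
|5/z + 1/2| = 5·|-10 − z|/(10·|z|) = 5|z + 10|/(10|z|).
Require δ ≤ 5 so that |z| > 10 − 5 = 5, hence 10|z| > 50.
Then |5/z + 1/2| < 5|z + 10|/50, which is < ϵ when |z + 10| < 10ϵ.
Take δ = min(5, 10ϵ). Then 0 < |z + 10| < δ gives both |z + 10| < 5 and |z + 10| < 10ϵ, so |5/z + 1/2| < ϵ.

δ = min(5, 10ϵ)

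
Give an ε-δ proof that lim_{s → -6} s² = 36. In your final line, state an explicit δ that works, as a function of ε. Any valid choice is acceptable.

Let ε > 0. We seek δ > 0 with 0 < |s + 6| < δ ⇒ |s² − 36| < ε.
Factor: s² − 36 = (s + 6)(s - 6), so |s² − 36| = |s + 6|·|s - 6|.
Impose δ ≤ 1 so that |s| < 7; then |s - 6| ≤ 13.
Hence |s² − 36| ≤ 13|s + 6|, which is < ε once |s + 6| < ε/13.
Take δ = min(1, ε/13). If 0 < |s + 6| < δ then both bounds hold and |s² − 36| ≤ 13|s + 6| < 13·(ε/13) = ε.

δ = min(1, ε/13)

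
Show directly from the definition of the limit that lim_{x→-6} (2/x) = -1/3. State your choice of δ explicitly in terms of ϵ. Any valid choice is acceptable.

Let ϵ > 0 be given. We seek δ > 0 such that 0 < |x + 6| < δ implies |2/x + 1/3| < ϵ.
|2/x + 1/3| = 2·|-6 − x|/(6·|x|) = 2|x + 6|/(6|x|).
Restrict δ ≤ 3. Then |x + 6| < 3 gives |x| > 3, so 6|x| > 18.
Then |2/x + 1/3| < 2|x + 6|/18, which is < ϵ when |x + 6| < 9ϵ.
Take δ = min(3, 9ϵ). Then 0 < |x + 6| < δ gives both |x + 6| < 3 and |x + 6| < 9ϵ, so |2/x + 1/3| < ϵ.

δ = min(3, 9ϵ)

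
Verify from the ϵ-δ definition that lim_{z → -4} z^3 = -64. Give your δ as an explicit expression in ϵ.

δ = min(1, ϵ/61)

Fix ϵ > 0. We seek δ > 0 with 0 < |z + 4| < δ ⇒ |z^3 + 64| < ϵ.
Factor: z^3 + 64 = (z + 4)(z^2 - 4z + 16), so |z^3 + 64| = |z + 4|·|z^2 - 4z + 16|.
Impose δ ≤ 1 so that |z| < 5; then |z^2 - 4z + 16| ≤ 61.
Hence |z^3 + 64| ≤ 61|z + 4|, which is < ϵ once |z + 4| < ϵ/61.
Take δ = min(1, ϵ/61). If 0 < |z + 4| < δ then both bounds hold and |z^3 + 64| ≤ 61|z + 4| < 61·(ϵ/61) = ϵ.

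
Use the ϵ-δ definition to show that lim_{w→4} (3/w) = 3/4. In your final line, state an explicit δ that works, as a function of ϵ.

Fix ϵ > 0. We seek δ > 0 such that 0 < |w − 4| < δ implies |3/w − (3/4)| < ϵ.
|3/w − (3/4)| = 3·|4 − w|/(4·|w|) = 3|w − 4|/(4|w|).
Restrict δ ≤ 2. Then |w − 4| < 2 gives |w| > 2, so 4|w| > 8.
Then |3/w − (3/4)| < 3|w − 4|/8, which is < ϵ when |w − 4| < (8/3)ϵ.
Take δ = min(2, (8/3)ϵ). Then 0 < |w − 4| < δ gives both |w − 4| < 2 and |w − 4| < (8/3)ϵ, so |3/w − (3/4)| < ϵ.

δ = min(2, (8/3)ϵ)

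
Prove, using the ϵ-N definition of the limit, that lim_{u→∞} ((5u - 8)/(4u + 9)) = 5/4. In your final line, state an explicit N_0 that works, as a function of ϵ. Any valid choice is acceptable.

N_0 = (77/16)/ϵ

Fix ϵ > 0. We seek N_0 > 0 such that u > N_0 implies |(5u - 8)/(4u + 9) − (5/4)| < ϵ.
(5u - 8)/(4u + 9) − (5/4) = (4(5u - 8) − 5(4u + 9)) / (4(4u + 9)) = -77/(4(4u + 9)).
For u > 0 we have 4u + 9 > 4u, so |(5u - 8)/(4u + 9) − (5/4)| = 77/(4(4u + 9)) < 77/(4·4u) = (77/16)/u.
Thus |(5u - 8)/(4u + 9) − (5/4)| < ϵ whenever u > (77/16)/ϵ.
Take N_0 = (77/16)/ϵ. If u > N_0 then |(5u - 8)/(4u + 9) − (5/4)| < (77/16)/u < ϵ.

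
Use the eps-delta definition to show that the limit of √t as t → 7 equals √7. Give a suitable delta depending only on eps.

delta = min(7, √7·eps)

Let eps > 0. We want delta > 0 such that 0 < |t − 7| < delta implies |√t − √7| < eps.
Multiplying by the conjugate, |√t − √7| = |t − 7|/(√t + √7).
Restrict delta ≤ 7 so that |t − 7| < 7 forces t > 0, and then √t + √7 > √7.
Hence |√t − √7| < |t − 7|/√7, which is < eps once |t − 7| < √7·eps.
Take delta = min(7, √7·eps). If 0 < |t − 7| < delta then t > 0 and |√t − √7| < |t − 7|/√7 < eps.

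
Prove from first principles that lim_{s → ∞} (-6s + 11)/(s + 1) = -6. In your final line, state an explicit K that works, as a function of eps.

Let eps > 0. We seek K > 0 such that s > K implies |(-6s + 11)/(s + 1) + 6| < eps.
(-6s + 11)/(s + 1) + 6 = ((-6s + 11) − (-6)(s + 1)) / ((s + 1)) = 17/((s + 1)).
For s > 0 we have s + 1 > s, so |(-6s + 11)/(s + 1) + 6| = 17/((s + 1)) < 17/(s) = 17/s.
Thus |(-6s + 11)/(s + 1) + 6| < eps whenever s > 17/eps.
Take K = 17/eps. If s > K then |(-6s + 11)/(s + 1) + 6| < 17/s < eps.

K = 17/eps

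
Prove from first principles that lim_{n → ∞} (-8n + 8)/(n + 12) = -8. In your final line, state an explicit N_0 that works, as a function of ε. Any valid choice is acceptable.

N_0 = 104/ε

Let ε > 0 be given. For n ≥ 1, |(-8n + 8)/(n + 12) + 8| = |104|/((n + 12)) = 104/((n + 12)).
Since n + 12 ≥ n for n ≥ 1, this is ≤ 104/(n) = 104/n.
So |(-8n + 8)/(n + 12) + 8| < ε whenever n > 104/ε.
Take N_0 = 104/ε. If n > N_0 then |(-8n + 8)/(n + 12) + 8| ≤ 104/n < ε.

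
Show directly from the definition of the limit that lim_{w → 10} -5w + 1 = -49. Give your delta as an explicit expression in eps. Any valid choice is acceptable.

Let eps > 0. We need delta > 0 so that 0 < |w − 10| < delta implies |(-5w + 1) + 49| < eps.
|(-5w + 1) + 49| = |-5w + 50| = 5|w − 10|.
So 5|w − 10| < eps exactly when |w − 10| < eps/5.
Choosing delta = eps/5 gives |(-5w + 1) + 49| = 5|w − 10| < eps whenever |w − 10| < delta.

delta = eps/5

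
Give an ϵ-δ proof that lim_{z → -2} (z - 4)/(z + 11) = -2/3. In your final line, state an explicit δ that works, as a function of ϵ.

Let ϵ > 0. We want δ > 0 with 0 < |z + 2| < δ ⇒ |(z - 4)/(z + 11) + 2/3| < ϵ.
Combining over a common denominator, (z - 4)/(z + 11) + 2/3 = [(z - 4)·9 − (-6)·(z + 11)] / [9·(z + 11)] = 15(z + 2) / (9(z + 11)).
So |(z - 4)/(z + 11) + 2/3| = 15|z + 2| / (9·|z + 11|).
Restrict δ ≤ 9/2. Then |z + 2| < 9/2 gives |z + 11| = |(z + 2) + 9| ≥ 9 − 9/2 = 9/2.
Hence |(z - 4)/(z + 11) + 2/3| < 15|z + 2|/(9·(9/2)) = (10/27)|z + 2|, which is < ϵ once |z + 2| < (27/10)ϵ.
Take δ = min(9/2, (27/10)ϵ). Then 0 < |z + 2| < δ forces both bounds, so |(z - 4)/(z + 11) + 2/3| < ϵ.

δ = min(9/2, (27/10)ϵ)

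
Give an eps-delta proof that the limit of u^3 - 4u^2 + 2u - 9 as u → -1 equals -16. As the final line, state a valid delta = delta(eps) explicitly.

delta = min(1, eps/21)

Suppose eps > 0. We want delta > 0 such that 0 < |u + 1| < delta implies |(u^3 - 4u^2 + 2u - 9) + 16| < eps.
(u^3 - 4u^2 + 2u - 9) + 16 = u^3 - 4u^2 + 2u + 7 = (u + 1)(u^2 - 5u + 7).
So |(u^3 - 4u^2 + 2u - 9) + 16| = |u + 1|·|u^2 - 5u + 7|.
Require delta ≤ 1. Then |u + 1| < 1 gives |u| < 2, and by the triangle inequality |u^2 - 5u + 7| ≤ 2^2 + 5·2 + 7 = 21.
Hence |(u^3 - 4u^2 + 2u - 9) + 16| ≤ 21|u + 1| < eps provided |u + 1| < eps/21.
Take delta = min(1, eps/21). Then 0 < |u + 1| < delta gives both |u + 1| < 1 and |u + 1| < eps/21, so |(u^3 - 4u^2 + 2u - 9) + 16| < eps.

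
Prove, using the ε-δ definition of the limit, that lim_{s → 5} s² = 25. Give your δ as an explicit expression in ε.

δ = min(1, ε/11)

Suppose ε > 0. We seek δ > 0 with 0 < |s − 5| < δ ⇒ |s² − 25| < ε.
Factor: s² − 25 = (s − 5)(s + 5), so |s² − 25| = |s − 5|·|s + 5|.
Impose δ ≤ 1 so that |s| < 6; then |s + 5| ≤ 11.
Hence |s² − 25| ≤ 11|s − 5|, which is < ε once |s − 5| < ε/11.
Take δ = min(1, ε/11). If 0 < |s − 5| < δ then both bounds hold and |s² − 25| ≤ 11|s − 5| < 11·(ε/11) = ε.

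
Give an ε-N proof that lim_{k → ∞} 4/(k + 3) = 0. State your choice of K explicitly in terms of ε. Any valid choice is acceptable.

Fix ε > 0. For k ≥ 1, |4/(k + 3) − 0| = 4/(k + 3) ≤ 4/k.
We need 4/k < ε, i.e. k > 4/ε.
Take K = 4/ε. If k > K then |4/(k + 3)| ≤ 4/k < ε.

K = 4/ε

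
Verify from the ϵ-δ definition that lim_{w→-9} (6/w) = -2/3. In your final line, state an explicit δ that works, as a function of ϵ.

Let ϵ > 0 be given. We seek δ > 0 such that 0 < |w + 9| < δ implies |6/w + 2/3| < ϵ.
|6/w + 2/3| = 6·|-9 − w|/(9·|w|) = 6|w + 9|/(9|w|).
Require δ ≤ 9/2 so that |w| > 9 − 9/2 = 9/2, hence 9|w| > 81/2.
Then |6/w + 2/3| < 6|w + 9|/(81/2), which is < ϵ when |w + 9| < (27/4)ϵ.
Take δ = min(9/2, (27/4)ϵ). Then 0 < |w + 9| < δ gives both |w + 9| < 9/2 and |w + 9| < (27/4)ϵ, so |6/w + 2/3| < ϵ.

δ = min(9/2, (27/4)ϵ)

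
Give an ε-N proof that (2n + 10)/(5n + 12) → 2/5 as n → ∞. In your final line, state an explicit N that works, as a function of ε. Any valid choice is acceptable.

N = (26/25)/ε

Let ε > 0. For n ≥ 1, |(2n + 10)/(5n + 12) − (2/5)| = |26|/(5(5n + 12)) = 26/(5(5n + 12)).
Since 5n + 12 ≥ 5n for n ≥ 1, this is ≤ 26/(5·5n) = (26/25)/n.
So |(2n + 10)/(5n + 12) − (2/5)| < ε whenever n > (26/25)/ε.
Take N = (26/25)/ε. If n > N then |(2n + 10)/(5n + 12) − (2/5)| ≤ (26/25)/n < ε.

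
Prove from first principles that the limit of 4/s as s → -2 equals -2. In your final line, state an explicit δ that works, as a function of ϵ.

δ = min(1, (1/2)ϵ)

Let ϵ > 0. We seek δ > 0 such that 0 < |s + 2| < δ implies |4/s + 2| < ϵ.
|4/s + 2| = 4·|-2 − s|/(2·|s|) = 4|s + 2|/(2|s|).
Restrict δ ≤ 1. Then |s + 2| < 1 gives |s| > 1, so 2|s| > 2.
Then |4/s + 2| < 4|s + 2|/2, which is < ϵ when |s + 2| < (1/2)ϵ.
Take δ = min(1, (1/2)ϵ). Then 0 < |s + 2| < δ gives both |s + 2| < 1 and |s + 2| < (1/2)ϵ, so |4/s + 2| < ϵ.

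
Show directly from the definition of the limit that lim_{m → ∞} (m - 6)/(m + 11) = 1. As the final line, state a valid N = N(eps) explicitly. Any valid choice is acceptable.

Let eps > 0 be given. For m ≥ 1, |(m - 6)/(m + 11) − 1| = |-17|/((m + 11)) = 17/((m + 11)).
Since m + 11 ≥ m for m ≥ 1, this is ≤ 17/(m) = 17/m.
So |(m - 6)/(m + 11) − 1| < eps whenever m > 17/eps.
Take N = 17/eps. If m > N then |(m - 6)/(m + 11) − 1| ≤ 17/m < eps.

N = 17/eps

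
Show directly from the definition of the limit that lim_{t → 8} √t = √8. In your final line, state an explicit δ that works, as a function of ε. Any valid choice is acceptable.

Fix ε > 0. We want δ > 0 such that 0 < |t − 8| < δ implies |√t − √8| < ε.
Rationalise: √t − √8 = (t − 8)/(√t + √8), so |√t − √8| = |t − 8|/(√t + √8).
Restrict δ ≤ 8 so that |t − 8| < 8 forces t > 0, and then √t + √8 > √8.
Hence |√t − √8| < |t − 8|/√8, which is < ε once |t − 8| < √8·ε.
Take δ = min(8, √8·ε). If 0 < |t − 8| < δ then t > 0 and |√t − √8| < |t − 8|/√8 < ε.

δ = min(8, √8·ε)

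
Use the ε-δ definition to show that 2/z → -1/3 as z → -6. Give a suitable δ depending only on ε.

δ = min(3, 9ε)

Let ε > 0 be given. We seek δ > 0 such that 0 < |z + 6| < δ implies |2/z + 1/3| < ε.
|2/z + 1/3| = 2·|-6 − z|/(6·|z|) = 2|z + 6|/(6|z|).
Restrict δ ≤ 3. Then |z + 6| < 3 gives |z| > 3, so 6|z| > 18.
Then |2/z + 1/3| < 2|z + 6|/18, which is < ε when |z + 6| < 9ε.
Take δ = min(3, 9ε). Then 0 < |z + 6| < δ gives both |z + 6| < 3 and |z + 6| < 9ε, so |2/z + 1/3| < ε.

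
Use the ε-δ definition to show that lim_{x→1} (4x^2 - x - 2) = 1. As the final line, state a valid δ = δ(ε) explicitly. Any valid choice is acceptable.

Let ε > 0. We want δ > 0 such that 0 < |x − 1| < δ implies |(4x^2 - x - 2) − 1| < ε.
(4x^2 - x - 2) − 1 = 4x^2 - x - 3 = (x − 1)(4x + 3).
So |(4x^2 - x - 2) − 1| = |x − 1|·|4x + 3|.
Assume first that |x − 1| < 1, so |x| < 2. Then |4x + 3| ≤ 4·2 + 3 = 11.
Hence |(4x^2 - x - 2) − 1| ≤ 11|x − 1| < ε provided |x − 1| < ε/11.
Choosing δ = min(1, ε/11) ensures both conditions, hence |(4x^2 - x - 2) − 1| < ε.

δ = min(1, ε/11)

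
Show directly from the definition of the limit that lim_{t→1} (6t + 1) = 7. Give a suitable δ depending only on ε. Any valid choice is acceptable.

Let ε > 0. We need δ > 0 so that 0 < |t − 1| < δ implies |(6t + 1) − 7| < ε.
|(6t + 1) − 7| = |6t - 6| = 6|t − 1|.
Thus it suffices that |t − 1| < ε/6.
Choosing δ = ε/6 gives |(6t + 1) − 7| = 6|t − 1| < ε whenever |t − 1| < δ.

δ = ε/6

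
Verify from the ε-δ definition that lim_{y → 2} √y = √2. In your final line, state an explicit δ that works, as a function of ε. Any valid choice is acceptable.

Let ε > 0. We want δ > 0 such that 0 < |y − 2| < δ implies |√y − √2| < ε.
Rationalise: √y − √2 = (y − 2)/(√y + √2), so |√y − √2| = |y − 2|/(√y + √2).
Restrict δ ≤ 2 so that |y − 2| < 2 forces y > 0, and then √y + √2 > √2.
Hence |√y − √2| < |y − 2|/√2, which is < ε once |y − 2| < √2·ε.
Take δ = min(2, √2·ε). If 0 < |y − 2| < δ then y > 0 and |√y − √2| < |y − 2|/√2 < ε.

δ = min(2, √2·ε)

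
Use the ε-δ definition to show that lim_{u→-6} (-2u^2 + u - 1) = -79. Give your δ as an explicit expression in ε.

δ = min(2, ε/29)

Let ε > 0 be given. We want δ > 0 such that 0 < |u + 6| < δ implies |(-2u^2 + u - 1) + 79| < ε.
(-2u^2 + u - 1) + 79 = -2u^2 + u + 78 = (u + 6)(-2u + 13).
So |(-2u^2 + u - 1) + 79| = |u + 6|·|-2u + 13|.
Require δ ≤ 2. Then |u + 6| < 2 gives |u| < 8, and by the triangle inequality |-2u + 13| ≤ 2·8 + 13 = 29.
Hence |(-2u^2 + u - 1) + 79| ≤ 29|u + 6| < ε provided |u + 6| < ε/29.
Choosing δ = min(2, ε/29) ensures both conditions, hence |(-2u^2 + u - 1) + 79| < ε.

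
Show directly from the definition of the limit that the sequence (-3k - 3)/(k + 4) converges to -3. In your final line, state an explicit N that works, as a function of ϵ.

N = 9/ϵ

Let ϵ > 0. For k ≥ 1, |(-3k - 3)/(k + 4) + 3| = |9|/((k + 4)) = 9/((k + 4)).
Since k + 4 ≥ k for k ≥ 1, this is ≤ 9/(k) = 9/k.
So |(-3k - 3)/(k + 4) + 3| < ϵ whenever k > 9/ϵ.
Take N = 9/ϵ. If k > N then |(-3k - 3)/(k + 4) + 3| ≤ 9/k < ϵ.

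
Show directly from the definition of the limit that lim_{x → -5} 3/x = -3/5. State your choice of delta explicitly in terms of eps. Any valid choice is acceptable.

Let eps > 0. We seek delta > 0 such that 0 < |x + 5| < delta implies |3/x + 3/5| < eps.
|3/x + 3/5| = 3·|-5 − x|/(5·|x|) = 3|x + 5|/(5|x|).
Restrict delta ≤ 5/2. Then |x + 5| < 5/2 gives |x| > 5/2, so 5|x| > 25/2.
Then |3/x + 3/5| < 3|x + 5|/(25/2), which is < eps when |x + 5| < (25/6)eps.
Take delta = min(5/2, (25/6)eps). Then 0 < |x + 5| < delta gives both |x + 5| < 5/2 and |x + 5| < (25/6)eps, so |3/x + 3/5| < eps.

delta = min(5/2, (25/6)eps)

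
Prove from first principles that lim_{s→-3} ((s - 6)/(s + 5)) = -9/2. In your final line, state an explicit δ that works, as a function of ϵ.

Fix ϵ > 0. We want δ > 0 with 0 < |s + 3| < δ ⇒ |(s - 6)/(s + 5) + 9/2| < ϵ.
Combining over a common denominator, (s - 6)/(s + 5) + 9/2 = [(s - 6)·2 − (-9)·(s + 5)] / [2·(s + 5)] = 11(s + 3) / (2(s + 5)).
So |(s - 6)/(s + 5) + 9/2| = 11|s + 3| / (2·|s + 5|).
Require δ ≤ 1, so |s + 5| ≥ |2| − |s + 3| > 2 − 1 = 1.
Hence |(s - 6)/(s + 5) + 9/2| < 11|s + 3|/(2·1) = (11/2)|s + 3|, which is < ϵ once |s + 3| < (2/11)ϵ.
Take δ = min(1, (2/11)ϵ). Then 0 < |s + 3| < δ forces both bounds, so |(s - 6)/(s + 5) + 9/2| < ϵ.

δ = min(1, (2/11)ϵ)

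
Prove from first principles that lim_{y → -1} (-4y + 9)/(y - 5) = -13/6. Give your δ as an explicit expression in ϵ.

δ = min(3, (18/11)ϵ)

Fix ϵ > 0. We want δ > 0 with 0 < |y + 1| < δ ⇒ |(-4y + 9)/(y - 5) + 13/6| < ϵ.
Combining over a common denominator, (-4y + 9)/(y - 5) + 13/6 = [(-4y + 9)·(-6) − 13·(y - 5)] / [(-6)·(y - 5)] = 11(y + 1) / ((-6)(y - 5)).
So |(-4y + 9)/(y - 5) + 13/6| = 11|y + 1| / (6·|y − 5|).
Restrict δ ≤ 3. Then |y + 1| < 3 gives |y − 5| = |(y + 1) + (-6)| ≥ 6 − 3 = 3.
Hence |(-4y + 9)/(y - 5) + 13/6| < 11|y + 1|/(6·3) = (11/18)|y + 1|, which is < ϵ once |y + 1| < (18/11)ϵ.
Take δ = min(3, (18/11)ϵ). Then 0 < |y + 1| < δ forces both bounds, so |(-4y + 9)/(y - 5) + 13/6| < ϵ.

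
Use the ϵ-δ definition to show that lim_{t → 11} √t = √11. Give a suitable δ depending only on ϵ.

Let ϵ > 0 be given. We want δ > 0 such that 0 < |t − 11| < δ implies |√t − √11| < ϵ.
Multiplying by the conjugate, |√t − √11| = |t − 11|/(√t + √11).
Restrict δ ≤ 11 so that |t − 11| < 11 forces t > 0, and then √t + √11 > √11.
Hence |√t − √11| < |t − 11|/√11, which is < ϵ once |t − 11| < √11·ϵ.
Take δ = min(11, √11·ϵ). If 0 < |t − 11| < δ then t > 0 and |√t − √11| < |t − 11|/√11 < ϵ.

δ = min(11, √11·ϵ)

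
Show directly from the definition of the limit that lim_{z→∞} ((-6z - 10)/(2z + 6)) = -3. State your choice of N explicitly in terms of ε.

Suppose ε > 0. We seek N > 0 such that z > N implies |(-6z - 10)/(2z + 6) + 3| < ε.
(-6z - 10)/(2z + 6) + 3 = (2(-6z - 10) − (-6)(2z + 6)) / (2(2z + 6)) = 16/(2(2z + 6)).
For z > 0 we have 2z + 6 > 2z, so |(-6z - 10)/(2z + 6) + 3| = 16/(2(2z + 6)) < 16/(2·2z) = 4/z.
Thus |(-6z - 10)/(2z + 6) + 3| < ε whenever z > 4/ε.
Take N = 4/ε. If z > N then |(-6z - 10)/(2z + 6) + 3| < 4/z < ε.

N = 4/ε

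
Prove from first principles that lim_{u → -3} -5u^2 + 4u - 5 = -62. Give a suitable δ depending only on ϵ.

δ = min(1, ϵ/39)

Suppose ϵ > 0. We want δ > 0 such that 0 < |u + 3| < δ implies |(-5u^2 + 4u - 5) + 62| < ϵ.
(-5u^2 + 4u - 5) + 62 = -5u^2 + 4u + 57 = (u + 3)(-5u + 19).
So |(-5u^2 + 4u - 5) + 62| = |u + 3|·|-5u + 19|.
Require δ ≤ 1. Then |u + 3| < 1 gives |u| < 4, and by the triangle inequality |-5u + 19| ≤ 5·4 + 19 = 39.
Hence |(-5u^2 + 4u - 5) + 62| ≤ 39|u + 3| < ϵ provided |u + 3| < ϵ/39.
Take δ = min(1, ϵ/39). Then 0 < |u + 3| < δ gives both |u + 3| < 1 and |u + 3| < ϵ/39, so |(-5u^2 + 4u - 5) + 62| < ϵ.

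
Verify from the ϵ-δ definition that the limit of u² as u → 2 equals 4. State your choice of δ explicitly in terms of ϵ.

Let ϵ > 0 be given. We seek δ > 0 with 0 < |u − 2| < δ ⇒ |u² − 4| < ϵ.
Factor: u² − 4 = (u − 2)(u + 2), so |u² − 4| = |u − 2|·|u + 2|.
Restrict δ ≤ 2. Then |u − 2| < 2 gives |u| < 4, so by the triangle inequality |u + 2| ≤ 4 + 2 = 6.
Hence |u² − 4| ≤ 6|u − 2|, which is < ϵ once |u − 2| < ϵ/6.
Take δ = min(2, ϵ/6). If 0 < |u − 2| < δ then both bounds hold and |u² − 4| ≤ 6|u − 2| < 6·(ϵ/6) = ϵ.

δ = min(2, ϵ/6)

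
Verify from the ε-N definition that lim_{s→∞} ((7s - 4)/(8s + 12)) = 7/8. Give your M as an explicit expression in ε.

Suppose ε > 0. We seek M > 0 such that s > M implies |(7s - 4)/(8s + 12) − (7/8)| < ε.
(7s - 4)/(8s + 12) − (7/8) = (8(7s - 4) − 7(8s + 12)) / (8(8s + 12)) = -116/(8(8s + 12)).
For s > 0 we have 8s + 12 > 8s, so |(7s - 4)/(8s + 12) − (7/8)| = 116/(8(8s + 12)) < 116/(8·8s) = (29/16)/s.
Thus |(7s - 4)/(8s + 12) − (7/8)| < ε whenever s > (29/16)/ε.
Take M = (29/16)/ε. If s > M then |(7s - 4)/(8s + 12) − (7/8)| < (29/16)/s < ε.

M = (29/16)/ε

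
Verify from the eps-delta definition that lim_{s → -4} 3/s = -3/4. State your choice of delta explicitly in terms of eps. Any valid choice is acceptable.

Suppose eps > 0. We seek delta > 0 such that 0 < |s + 4| < delta implies |3/s + 3/4| < eps.
|3/s + 3/4| = 3·|-4 − s|/(4·|s|) = 3|s + 4|/(4|s|).
Require delta ≤ 2 so that |s| > 4 − 2 = 2, hence 4|s| > 8.
Then |3/s + 3/4| < 3|s + 4|/8, which is < eps when |s + 4| < (8/3)eps.
Take delta = min(2, (8/3)eps). Then 0 < |s + 4| < delta gives both |s + 4| < 2 and |s + 4| < (8/3)eps, so |3/s + 3/4| < eps.

delta = min(2, (8/3)eps)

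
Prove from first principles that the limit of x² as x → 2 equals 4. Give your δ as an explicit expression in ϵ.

Let ϵ > 0 be given. We seek δ > 0 with 0 < |x − 2| < δ ⇒ |x² − 4| < ϵ.
Factor: x² − 4 = (x − 2)(x + 2), so |x² − 4| = |x − 2|·|x + 2|.
Impose δ ≤ 2 so that |x| < 4; then |x + 2| ≤ 6.
Hence |x² − 4| ≤ 6|x − 2|, which is < ϵ once |x − 2| < ϵ/6.
Take δ = min(2, ϵ/6). If 0 < |x − 2| < δ then both bounds hold and |x² − 4| ≤ 6|x − 2| < 6·(ϵ/6) = ϵ.

δ = min(2, ϵ/6)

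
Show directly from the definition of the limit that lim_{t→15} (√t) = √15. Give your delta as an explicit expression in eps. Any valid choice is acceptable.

delta = min(15, √15·eps)

Suppose eps > 0. We want delta > 0 such that 0 < |t − 15| < delta implies |√t − √15| < eps.
Rationalise: √t − √15 = (t − 15)/(√t + √15), so |√t − √15| = |t − 15|/(√t + √15).
Restrict delta ≤ 15 so that |t − 15| < 15 forces t > 0, and then √t + √15 > √15.
Hence |√t − √15| < |t − 15|/√15, which is < eps once |t − 15| < √15·eps.
Take delta = min(15, √15·eps). If 0 < |t − 15| < delta then t > 0 and |√t − √15| < |t − 15|/√15 < eps.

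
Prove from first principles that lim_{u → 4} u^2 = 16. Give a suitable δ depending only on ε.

Fix ε > 0. We seek δ > 0 with 0 < |u − 4| < δ ⇒ |u^2 − 16| < ε.
Factor: u^2 − 16 = (u − 4)(u + 4), so |u^2 − 16| = |u − 4|·|u + 4|.
Impose δ ≤ 1 so that |u| < 5; then |u + 4| ≤ 9.
Hence |u^2 − 16| ≤ 9|u − 4|, which is < ε once |u − 4| < ε/9.
Take δ = min(1, ε/9). If 0 < |u − 4| < δ then both bounds hold and |u^2 − 16| ≤ 9|u − 4| < 9·(ε/9) = ε.

δ = min(1, ε/9)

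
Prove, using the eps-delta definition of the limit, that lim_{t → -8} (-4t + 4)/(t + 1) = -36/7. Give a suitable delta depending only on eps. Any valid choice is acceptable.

Fix eps > 0. We want delta > 0 with 0 < |t + 8| < delta ⇒ |(-4t + 4)/(t + 1) + 36/7| < eps.
Combining over a common denominator, (-4t + 4)/(t + 1) + 36/7 = [(-4t + 4)·(-7) − 36·(t + 1)] / [(-7)·(t + 1)] = -8(t + 8) / ((-7)(t + 1)).
So |(-4t + 4)/(t + 1) + 36/7| = 8|t + 8| / (7·|t + 1|).
Require delta ≤ 7/2, so |t + 1| ≥ |-7| − |t + 8| > 7 − 7/2 = 7/2.
Hence |(-4t + 4)/(t + 1) + 36/7| < 8|t + 8|/(7·(7/2)) = (16/49)|t + 8|, which is < eps once |t + 8| < (49/16)eps.
Take delta = min(7/2, (49/16)eps). Then 0 < |t + 8| < delta forces both bounds, so |(-4t + 4)/(t + 1) + 36/7| < eps.

delta = min(7/2, (49/16)eps)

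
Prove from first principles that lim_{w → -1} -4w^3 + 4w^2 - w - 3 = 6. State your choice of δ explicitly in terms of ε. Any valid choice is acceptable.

δ = min(1, ε/41)

Fix ε > 0. We want δ > 0 such that 0 < |w + 1| < δ implies |(-4w^3 + 4w^2 - w - 3) − 6| < ε.
(-4w^3 + 4w^2 - w - 3) − 6 = -4w^3 + 4w^2 - w - 9 = (w + 1)(-4w^2 + 8w - 9).
So |(-4w^3 + 4w^2 - w - 3) − 6| = |w + 1|·|-4w^2 + 8w - 9|.
Assume first that |w + 1| < 1, so |w| < 2. Then |-4w^2 + 8w - 9| ≤ 4·2^2 + 8·2 + 9 = 41.
Hence |(-4w^3 + 4w^2 - w - 3) − 6| ≤ 41|w + 1| < ε provided |w + 1| < ε/41.
Choosing δ = min(1, ε/41) ensures both conditions, hence |(-4w^3 + 4w^2 - w - 3) − 6| < ε.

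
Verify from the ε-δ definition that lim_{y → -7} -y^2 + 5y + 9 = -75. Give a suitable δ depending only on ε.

δ = min(1, ε/20)

Suppose ε > 0. We want δ > 0 such that 0 < |y + 7| < δ implies |(-y^2 + 5y + 9) + 75| < ε.
(-y^2 + 5y + 9) + 75 = -y^2 + 5y + 84 = (y + 7)(-y + 12).
So |(-y^2 + 5y + 9) + 75| = |y + 7|·|-y + 12|.
Require δ ≤ 1. Then |y + 7| < 1 gives |y| < 8, and by the triangle inequality |-y + 12| ≤ 8 + 12 = 20.
Hence |(-y^2 + 5y + 9) + 75| ≤ 20|y + 7| < ε provided |y + 7| < ε/20.
Take δ = min(1, ε/20). Then 0 < |y + 7| < δ gives both |y + 7| < 1 and |y + 7| < ε/20, so |(-y^2 + 5y + 9) + 75| < ε.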